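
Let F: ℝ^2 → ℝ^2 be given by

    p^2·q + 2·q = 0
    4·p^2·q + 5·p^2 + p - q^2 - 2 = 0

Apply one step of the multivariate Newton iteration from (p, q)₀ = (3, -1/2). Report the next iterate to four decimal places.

(1.4102, -0.4336)

At (3, -1/2): F = (-5.5000, 27.7500).
Jacobian J = [[2·p·q, p^2 + 2], [8·p·q + 10·p + 1, 4·p^2 - 2·q]].
At the point, J = [[-3.0000, 11.0000], [19.0000, 37.0000]] (det J = -320.0000).
Solving J·Δ = −F gives Δ = (-1.5898, 0.0664).
Then the next iterate is (p, q)₁ = (1.4102, -0.4336).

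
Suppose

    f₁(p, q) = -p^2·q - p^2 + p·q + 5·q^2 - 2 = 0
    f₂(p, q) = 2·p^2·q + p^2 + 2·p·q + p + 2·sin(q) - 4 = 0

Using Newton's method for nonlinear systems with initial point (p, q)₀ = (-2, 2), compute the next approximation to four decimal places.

(-1.5946, 1.4517)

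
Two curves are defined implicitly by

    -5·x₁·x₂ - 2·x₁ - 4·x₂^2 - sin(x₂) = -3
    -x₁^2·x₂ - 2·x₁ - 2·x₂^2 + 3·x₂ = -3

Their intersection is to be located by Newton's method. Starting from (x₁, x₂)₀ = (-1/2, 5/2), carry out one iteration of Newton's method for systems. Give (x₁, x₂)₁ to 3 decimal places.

At (-1/2, 5/2): F = (-15.34847, -1.625).
Jacobian J = [[-5·x₂ - 2, -5·x₁ - 8·x₂ - cos(x₂)], [-2·x₁·x₂ - 2, -x₁^2 - 4·x₂ + 3]].
At the point, J = [[-14.500, -16.69886], [0.500, -7.250]] (det J = 113.47443).
Solving J·Δ = −F gives Δ = (-0.741, -0.275).
Then the next iterate is (x₁, x₂)₁ = (-1.241, 2.225).

(-1.241, 2.225)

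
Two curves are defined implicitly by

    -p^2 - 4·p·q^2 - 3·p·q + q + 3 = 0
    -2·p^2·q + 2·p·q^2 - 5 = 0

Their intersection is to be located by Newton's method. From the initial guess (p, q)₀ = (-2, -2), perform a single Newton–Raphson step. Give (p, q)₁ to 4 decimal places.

(-1.9556, -1.3306)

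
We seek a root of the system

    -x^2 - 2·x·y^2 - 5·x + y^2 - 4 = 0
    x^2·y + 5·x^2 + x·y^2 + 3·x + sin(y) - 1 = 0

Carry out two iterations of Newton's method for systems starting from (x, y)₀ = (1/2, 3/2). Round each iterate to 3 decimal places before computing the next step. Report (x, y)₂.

(-0.041, 2.365)

At (1/2, 3/2): F = (-6.750, 4.24749).
Jacobian J = [[-2·x - 2·y^2 - 5, -4·x·y + 2·y], [2·x·y + 10·x + y^2 + 3, x^2 + 2·x·y + cos(y)]].
At the point, J = [[-10.500, 0.000], [11.750, 1.82074]] (det J = -19.11774).
Solving J·Δ = −F gives Δ = (-0.643, 1.816).
Then the next iterate is (x, y)₁ = (-0.143, 3.316).
Round to (-0.143, 3.316) and repeat: F = (10.83522, -3.00488), J = [[-26.70571, 8.52875], [11.61748, -1.91276]].
Δ = (0.102, -0.951), so (x, y)₂ = (-0.041, 2.365).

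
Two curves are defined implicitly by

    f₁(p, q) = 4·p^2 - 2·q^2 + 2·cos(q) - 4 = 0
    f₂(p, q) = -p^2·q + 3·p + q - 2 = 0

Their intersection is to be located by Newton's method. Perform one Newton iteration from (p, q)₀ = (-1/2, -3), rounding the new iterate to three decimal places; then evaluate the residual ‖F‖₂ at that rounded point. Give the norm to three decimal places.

At (-1/2, -3): F = (-22.97998, -5.750).
Jacobian J = [[8·p, -4·q - 2·sin(q)], [-2·p·q + 3, -p^2 + 1]].
At the point, J = [[-4.000, 12.28224], [0.000, 0.750]] (det J = -3.000).
Solving J·Δ = −F gives Δ = (17.796, 7.667).
Then the next iterate is (p, q)₁ = (17.296, 4.667).
Re-evaluating at (17.296, 4.667): F = (1148.95394, -1341.58559), so ‖F‖₂ = 1766.337.

1766.337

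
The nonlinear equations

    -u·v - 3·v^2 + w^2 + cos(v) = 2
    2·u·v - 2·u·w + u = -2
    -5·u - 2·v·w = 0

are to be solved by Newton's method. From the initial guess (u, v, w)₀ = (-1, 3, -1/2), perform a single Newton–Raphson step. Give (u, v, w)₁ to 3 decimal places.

(-0.904, 1.366, 0.481)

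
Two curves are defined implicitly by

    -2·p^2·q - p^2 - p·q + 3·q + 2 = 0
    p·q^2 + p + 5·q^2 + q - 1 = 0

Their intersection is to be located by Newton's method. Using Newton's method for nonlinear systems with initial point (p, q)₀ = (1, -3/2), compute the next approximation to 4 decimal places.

At (1, -3/2): F = (1.0000, 12.0000).
Jacobian J = [[-4·p·q - 2·p - q, -2·p^2 - p + 3], [q^2 + 1, 2·p·q + 10·q + 1]].
At the point, J = [[5.5000, 0.0000], [3.2500, -17.0000]] (det J = -93.5000).
Solving J·Δ = −F gives Δ = (-0.1818, 0.6711).
Then the next iterate is (p, q)₁ = (0.8182, -0.8289).

(0.8182, -0.8289)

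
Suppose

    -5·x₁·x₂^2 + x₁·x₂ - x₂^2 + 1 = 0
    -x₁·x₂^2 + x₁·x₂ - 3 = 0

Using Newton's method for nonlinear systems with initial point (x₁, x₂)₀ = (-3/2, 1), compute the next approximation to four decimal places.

At (-3/2, 1): F = (6.0000, -3.0000).
Jacobian J = [[-5·x₂^2 + x₂, -10·x₁·x₂ + x₁ - 2·x₂], [-x₂^2 + x₂, -2·x₁·x₂ + x₁]].
At the point, J = [[-4.0000, 11.5000], [0.0000, 1.5000]] (det J = -6.0000).
Solving J·Δ = −F gives Δ = (7.2500, 2.0000).
Then the next iterate is (x₁, x₂)₁ = (5.7500, 3.0000).

(5.7500, 3.0000)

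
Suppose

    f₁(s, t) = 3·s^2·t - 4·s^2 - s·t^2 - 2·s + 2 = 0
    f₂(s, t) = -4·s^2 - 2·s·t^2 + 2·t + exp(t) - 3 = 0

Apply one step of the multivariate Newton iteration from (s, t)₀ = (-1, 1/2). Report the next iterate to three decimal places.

At (-1, 1/2): F = (1.750, -3.85128).
Jacobian J = [[6·s·t - 8·s - t^2 - 2, 3·s^2 - 2·s·t], [-8·s - 2·t^2, -4·s·t + exp(t) + 2]].
At the point, J = [[2.750, 4.000], [7.500, 5.64872]] (det J = -14.46602).
Solving J·Δ = −F gives Δ = (1.748, -1.639).
Then the next iterate is (s, t)₁ = (0.748, -1.139).

(0.748, -1.139)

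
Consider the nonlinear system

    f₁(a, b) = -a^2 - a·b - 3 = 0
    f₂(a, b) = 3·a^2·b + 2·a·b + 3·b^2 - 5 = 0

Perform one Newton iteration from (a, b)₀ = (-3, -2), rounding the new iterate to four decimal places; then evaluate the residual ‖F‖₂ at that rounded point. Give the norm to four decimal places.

At (-3, -2): F = (-18.0000, -35.0000).
Jacobian J = [[-2·a - b, -a], [6·a·b + 2·b, 3·a^2 + 2·a + 6·b]].
At the point, J = [[8.0000, 3.0000], [32.0000, 9.0000]] (det J = -24.0000).
Solving J·Δ = −F gives Δ = (-2.3750, 12.3333).
Then the next iterate is (a, b)₁ = (-5.3750, 10.3333).
Re-evaluating at (-5.3750, 10.3333): F = (23.650862, 1099.854778), so ‖F‖₂ = 1100.1090.

1100.1090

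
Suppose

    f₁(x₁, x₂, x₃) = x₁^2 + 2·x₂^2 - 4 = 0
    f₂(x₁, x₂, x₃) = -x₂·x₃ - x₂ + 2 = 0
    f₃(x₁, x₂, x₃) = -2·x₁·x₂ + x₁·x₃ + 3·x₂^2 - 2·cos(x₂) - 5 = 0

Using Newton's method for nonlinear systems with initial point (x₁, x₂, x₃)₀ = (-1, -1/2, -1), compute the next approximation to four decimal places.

At (-1, -1/2, -1): F = (-2.5000, 2.0000, -6.005165).
Jacobian J = [[2·x₁, 4·x₂, 0], [0, -x₃ - 1, -x₂], [-2·x₂ + x₃, -2·x₁ + 6·x₂ + 2·sin(x₂), x₁]].
At the point, J = [[-2.0000, -2.0000, 0.0000], [0.0000, 0.0000, 0.5000], [0.0000, -1.958851, -1.0000]] (det J = -1.958851).
Solving J·Δ = −F gives Δ = (-0.2264, -1.0236, -4.0000).
Then the next iterate is (x₁, x₂, x₃)₁ = (-1.2264, -1.5236, -5.0000).

(-1.2264, -1.5236, -5.0000)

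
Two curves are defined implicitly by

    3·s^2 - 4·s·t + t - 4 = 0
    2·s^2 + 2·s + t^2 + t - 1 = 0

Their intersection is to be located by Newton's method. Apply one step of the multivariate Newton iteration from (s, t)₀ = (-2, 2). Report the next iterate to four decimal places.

(-0.9348, 1.4783)

At (-2, 2): F = (26.0000, 9.0000).
Jacobian J = [[6·s - 4·t, -4·s + 1], [4·s + 2, 2·t + 1]].
At the point, J = [[-20.0000, 9.0000], [-6.0000, 5.0000]] (det J = -46.0000).
Solving J·Δ = −F gives Δ = (1.0652, -0.5217).
Then the next iterate is (s, t)₁ = (-0.9348, 1.4783).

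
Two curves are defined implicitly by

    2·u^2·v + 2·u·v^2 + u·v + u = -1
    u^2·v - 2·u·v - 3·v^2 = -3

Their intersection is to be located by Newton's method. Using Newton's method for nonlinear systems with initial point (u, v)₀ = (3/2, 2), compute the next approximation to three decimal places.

At (3/2, 2): F = (26.500, -10.500).
Jacobian J = [[4·u·v + 2·v^2 + v + 1, 2·u^2 + 4·u·v + u], [2·u·v - 2·v, u^2 - 2·u - 6·v]].
At the point, J = [[23.000, 18.000], [2.000, -12.750]] (det J = -329.250).
Solving J·Δ = −F gives Δ = (-0.452, -0.894).
Then the next iterate is (u, v)₁ = (1.048, 1.106).

(1.048, 1.106)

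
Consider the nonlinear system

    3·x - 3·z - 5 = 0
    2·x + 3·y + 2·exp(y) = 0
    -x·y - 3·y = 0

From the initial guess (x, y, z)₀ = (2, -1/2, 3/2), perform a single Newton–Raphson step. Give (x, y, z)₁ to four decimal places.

(-0.4035, -0.2403, -2.0702)

At (2, -1/2, 3/2): F = (-3.5000, 3.713061, 2.5000).
Jacobian J = [[3, 0, -3], [2, 2·exp(y) + 3, 0], [-y, -x - 3, 0]].
At the point, J = [[3.0000, 0.0000, -3.0000], [2.0000, 4.213061, 0.0000], [0.5000, -5.0000, 0.0000]] (det J = 36.319592).
Solving J·Δ = −F gives Δ = (-2.4035, 0.2597, -3.5702).
Then the next iterate is (x, y, z)₁ = (-0.4035, -0.2403, -2.0702).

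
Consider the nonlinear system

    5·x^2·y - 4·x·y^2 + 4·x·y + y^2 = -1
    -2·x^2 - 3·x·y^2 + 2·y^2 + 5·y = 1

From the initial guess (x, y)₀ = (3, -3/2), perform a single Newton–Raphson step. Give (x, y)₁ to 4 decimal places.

At (3, -3/2): F = (-109.2500, -42.2500).
Jacobian J = [[10·x·y - 4·y^2 + 4·y, 5·x^2 - 8·x·y + 4·x + 2·y], [-4·x - 3·y^2, -6·x·y + 4·y + 5]].
At the point, J = [[-60.0000, 90.0000], [-18.7500, 26.0000]] (det J = 127.5000).
Solving J·Δ = −F gives Δ = (-7.5451, -3.8162).
Then the next iterate is (x, y)₁ = (-4.5451, -5.3162).

(-4.5451, -5.3162)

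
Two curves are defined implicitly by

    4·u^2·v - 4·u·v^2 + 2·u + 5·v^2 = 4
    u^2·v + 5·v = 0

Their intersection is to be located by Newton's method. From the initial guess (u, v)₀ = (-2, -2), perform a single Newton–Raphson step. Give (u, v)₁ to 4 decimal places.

(-0.8000, -1.0667)

At (-2, -2): F = (12.0000, -18.0000).
Jacobian J = [[8·u·v - 4·v^2 + 2, 4·u^2 - 8·u·v + 10·v], [2·u·v, u^2 + 5]].
At the point, J = [[18.0000, -36.0000], [8.0000, 9.0000]] (det J = 450.0000).
Solving J·Δ = −F gives Δ = (1.2000, 0.9333).
Then the next iterate is (u, v)₁ = (-0.8000, -1.0667).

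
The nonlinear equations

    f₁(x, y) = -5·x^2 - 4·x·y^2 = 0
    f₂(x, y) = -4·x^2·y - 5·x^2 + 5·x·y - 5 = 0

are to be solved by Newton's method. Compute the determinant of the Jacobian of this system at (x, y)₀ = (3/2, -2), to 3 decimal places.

70.500

J = [[-10·x - 4·y^2, -8·x·y], [-8·x·y - 10·x + 5·y, -4·x^2 + 5·x]].
At the point, J = [[-31.000, 24.000], [-1.000, -1.500]].
det J = 70.500.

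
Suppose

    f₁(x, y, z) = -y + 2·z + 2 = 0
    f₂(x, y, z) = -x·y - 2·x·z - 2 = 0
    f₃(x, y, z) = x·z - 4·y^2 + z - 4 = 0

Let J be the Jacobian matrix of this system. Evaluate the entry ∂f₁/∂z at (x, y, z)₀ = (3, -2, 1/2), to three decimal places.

2.000

∂f₁/∂z = 2.
At (3, -2, 1/2) this is 2.000.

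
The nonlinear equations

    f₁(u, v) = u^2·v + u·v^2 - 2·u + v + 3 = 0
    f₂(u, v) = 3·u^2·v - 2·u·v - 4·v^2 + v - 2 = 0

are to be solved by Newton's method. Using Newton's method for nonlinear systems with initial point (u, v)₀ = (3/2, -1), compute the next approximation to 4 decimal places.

(1.1015, -0.3756)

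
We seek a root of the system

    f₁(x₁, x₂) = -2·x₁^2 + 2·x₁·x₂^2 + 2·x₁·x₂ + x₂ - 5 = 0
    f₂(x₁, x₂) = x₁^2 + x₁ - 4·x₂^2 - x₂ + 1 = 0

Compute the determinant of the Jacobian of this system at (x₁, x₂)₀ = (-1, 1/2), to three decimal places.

-30.500

J = [[-4·x₁ + 2·x₂^2 + 2·x₂, 4·x₁·x₂ + 2·x₁ + 1], [2·x₁ + 1, -8·x₂ - 1]].
At the point, J = [[5.500, -3.000], [-1.000, -5.000]].
det J = -30.500.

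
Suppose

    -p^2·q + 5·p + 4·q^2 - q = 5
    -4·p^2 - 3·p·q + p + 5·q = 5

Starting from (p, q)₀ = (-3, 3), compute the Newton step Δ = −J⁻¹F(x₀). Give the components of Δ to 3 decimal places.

(1.714, -1.816)

At (-3, 3): F = (-14.000, -2.000).
Jacobian J = [[-2·p·q + 5, -p^2 + 8·q - 1], [-8·p - 3·q + 1, -3·p + 5]].
At the point, J = [[23.000, 14.000], [16.000, 14.000]] (det J = 98.000).
Solving J·Δ = −F gives Δ = (1.714, -1.816).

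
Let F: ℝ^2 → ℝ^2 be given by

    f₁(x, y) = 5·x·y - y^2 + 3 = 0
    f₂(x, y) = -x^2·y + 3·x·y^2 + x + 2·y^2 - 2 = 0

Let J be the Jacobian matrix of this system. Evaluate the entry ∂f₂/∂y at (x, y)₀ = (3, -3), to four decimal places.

-75.0000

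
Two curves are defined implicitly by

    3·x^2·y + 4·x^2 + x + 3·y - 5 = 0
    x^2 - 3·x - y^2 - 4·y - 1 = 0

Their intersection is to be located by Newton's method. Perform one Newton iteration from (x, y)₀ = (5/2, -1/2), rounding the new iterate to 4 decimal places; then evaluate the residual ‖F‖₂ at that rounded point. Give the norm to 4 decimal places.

At (5/2, -1/2): F = (11.6250, -0.5000).
Jacobian J = [[6·x·y + 8·x + 1, 3·x^2 + 3], [2·x - 3, -2·y - 4]].
At the point, J = [[13.5000, 21.7500], [2.0000, -3.0000]] (det J = -84.0000).
Solving J·Δ = −F gives Δ = (-0.2857, -0.3571).
Then the next iterate is (x, y)₁ = (2.2143, -0.8571).
Re-evaluating at (2.2143, -0.8571): F = (1.648094, -0.045996), so ‖F‖₂ = 1.6487.

1.6487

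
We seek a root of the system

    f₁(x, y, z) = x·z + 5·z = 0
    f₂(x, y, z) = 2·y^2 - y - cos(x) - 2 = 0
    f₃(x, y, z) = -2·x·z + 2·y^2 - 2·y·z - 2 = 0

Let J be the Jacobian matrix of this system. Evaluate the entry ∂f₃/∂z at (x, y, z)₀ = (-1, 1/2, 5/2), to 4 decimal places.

1.0000

∂f₃/∂z = -2·x - 2·y.
At (-1, 1/2, 5/2) this is 1.0000.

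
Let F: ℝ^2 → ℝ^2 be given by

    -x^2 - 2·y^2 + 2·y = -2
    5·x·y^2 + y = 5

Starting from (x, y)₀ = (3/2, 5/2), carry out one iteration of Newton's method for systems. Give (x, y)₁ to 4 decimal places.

At (3/2, 5/2): F = (-7.7500, 44.3750).
Jacobian J = [[-2·x, -4·y + 2], [5·y^2, 10·x·y + 1]].
At the point, J = [[-3.0000, -8.0000], [31.2500, 38.5000]] (det J = 134.5000).
Solving J·Δ = −F gives Δ = (-0.4210, -0.8109).
Then the next iterate is (x, y)₁ = (1.0790, 1.6891).

(1.0790, 1.6891)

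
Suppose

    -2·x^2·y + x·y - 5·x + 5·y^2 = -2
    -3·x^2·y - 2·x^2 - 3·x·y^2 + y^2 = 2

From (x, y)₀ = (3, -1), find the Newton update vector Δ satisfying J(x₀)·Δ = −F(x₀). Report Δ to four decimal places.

(11.3333, 3.0000)

At (3, -1): F = (7.0000, -1.0000).
Jacobian J = [[-4·x·y + y - 5, -2·x^2 + x + 10·y], [-6·x·y - 4·x - 3·y^2, -3·x^2 - 6·x·y + 2·y]].
At the point, J = [[6.0000, -25.0000], [3.0000, -11.0000]] (det J = 9.0000).
Solving J·Δ = −F gives Δ = (11.3333, 3.0000).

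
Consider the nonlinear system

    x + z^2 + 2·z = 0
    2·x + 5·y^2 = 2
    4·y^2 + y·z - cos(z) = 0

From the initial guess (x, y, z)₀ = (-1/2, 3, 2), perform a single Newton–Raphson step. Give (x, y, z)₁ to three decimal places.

(-0.026, 1.568, 0.671)

At (-1/2, 3, 2): F = (7.500, 42.000, 42.41615).
Jacobian J = [[1, 0, 2·z + 2], [2, 10·y, 0], [0, 8·y + z, y + sin(z)]].
At the point, J = [[1.000, 0.000, 6.000], [2.000, 30.000, 0.000], [0.000, 26.000, 3.90930]] (det J = 429.27892).
Solving J·Δ = −F gives Δ = (0.474, -1.432, -1.329).
Then the next iterate is (x, y, z)₁ = (-0.026, 1.568, 0.671).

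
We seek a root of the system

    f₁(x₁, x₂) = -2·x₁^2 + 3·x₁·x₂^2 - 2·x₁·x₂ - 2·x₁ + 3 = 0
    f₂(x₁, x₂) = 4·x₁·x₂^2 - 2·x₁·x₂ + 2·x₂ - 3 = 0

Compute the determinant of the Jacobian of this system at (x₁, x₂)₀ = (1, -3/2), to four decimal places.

87.0000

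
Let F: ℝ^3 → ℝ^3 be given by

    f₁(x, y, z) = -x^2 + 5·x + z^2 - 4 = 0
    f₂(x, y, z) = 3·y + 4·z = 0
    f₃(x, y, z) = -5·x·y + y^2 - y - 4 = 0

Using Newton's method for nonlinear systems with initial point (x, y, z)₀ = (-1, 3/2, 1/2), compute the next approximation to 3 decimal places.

At (-1, 3/2, 1/2): F = (-9.750, 6.500, 4.250).
Jacobian J = [[-2·x + 5, 0, 2·z], [0, 3, 4], [-5·y, -5·x + 2·y - 1, 0]].
At the point, J = [[7.000, 0.000, 1.000], [0.000, 3.000, 4.000], [-7.500, 7.000, 0.000]] (det J = -173.500).
Solving J·Δ = −F gives Δ = (1.762, 1.281, -2.586).
Then the next iterate is (x, y, z)₁ = (0.762, 2.781, -2.086).

(0.762, 2.781, -2.086)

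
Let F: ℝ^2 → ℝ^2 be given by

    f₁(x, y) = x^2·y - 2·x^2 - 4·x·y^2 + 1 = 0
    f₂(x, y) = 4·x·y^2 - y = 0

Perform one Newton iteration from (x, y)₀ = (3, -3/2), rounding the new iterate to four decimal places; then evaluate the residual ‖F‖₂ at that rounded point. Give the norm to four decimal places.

At (3, -3/2): F = (-57.5000, 28.5000).
Jacobian J = [[2·x·y - 4·x - 4·y^2, x^2 - 8·x·y], [4·y^2, 8·x·y - 1]].
At the point, J = [[-30.0000, 45.0000], [9.0000, -37.0000]] (det J = 705.0000).
Solving J·Δ = −F gives Δ = (-1.1986, 0.4787).
Then the next iterate is (x, y)₁ = (1.8014, -1.0213).
Re-evaluating at (1.8014, -1.0213): F = (-16.320073, 8.537128), so ‖F‖₂ = 18.4181.

18.4181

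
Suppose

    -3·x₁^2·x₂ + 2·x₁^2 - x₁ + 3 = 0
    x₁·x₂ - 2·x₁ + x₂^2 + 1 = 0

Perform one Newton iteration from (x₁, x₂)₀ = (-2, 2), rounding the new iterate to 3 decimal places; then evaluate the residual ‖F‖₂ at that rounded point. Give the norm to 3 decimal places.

At (-2, 2): F = (-11.000, 5.000).
Jacobian J = [[-6·x₁·x₂ + 4·x₁ - 1, -3·x₁^2], [x₂ - 2, x₁ + 2·x₂]].
At the point, J = [[15.000, -12.000], [0.000, 2.000]] (det J = 30.000).
Solving J·Δ = −F gives Δ = (-1.267, -2.500).
Then the next iterate is (x₁, x₂)₁ = (-3.267, -0.500).
Re-evaluating at (-3.267, -0.500): F = (43.62351, 9.41750), so ‖F‖₂ = 44.628.

44.628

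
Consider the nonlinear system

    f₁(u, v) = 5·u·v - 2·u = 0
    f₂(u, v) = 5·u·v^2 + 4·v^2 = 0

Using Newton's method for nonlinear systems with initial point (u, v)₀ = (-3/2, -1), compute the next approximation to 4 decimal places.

(2.6087, -3.4348)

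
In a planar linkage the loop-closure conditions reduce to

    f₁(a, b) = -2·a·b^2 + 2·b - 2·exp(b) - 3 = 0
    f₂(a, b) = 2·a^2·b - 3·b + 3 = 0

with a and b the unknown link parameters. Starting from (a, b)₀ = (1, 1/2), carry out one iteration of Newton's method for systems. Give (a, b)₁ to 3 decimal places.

(-0.979, -0.958)

At (1, 1/2): F = (-5.79744, 2.500).
Jacobian J = [[-2·b^2, -4·a·b - 2·exp(b) + 2], [4·a·b, 2·a^2 - 3]].
At the point, J = [[-0.500, -3.29744], [2.000, -1.000]] (det J = 7.09489).
Solving J·Δ = −F gives Δ = (-1.979, -1.458).
Then the next iterate is (a, b)₁ = (-0.979, -0.958).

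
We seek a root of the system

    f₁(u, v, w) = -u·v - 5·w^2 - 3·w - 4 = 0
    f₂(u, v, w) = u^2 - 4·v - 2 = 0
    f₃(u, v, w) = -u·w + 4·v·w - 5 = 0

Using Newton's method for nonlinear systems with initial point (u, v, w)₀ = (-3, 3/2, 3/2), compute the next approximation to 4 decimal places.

(-2.7963, 1.4444, 0.6265)

At (-3, 3/2, 3/2): F = (-15.2500, 1.0000, 8.5000).
Jacobian J = [[-v, -u, -10·w - 3], [2·u, -4, 0], [-w, 4·w, -u + 4·v]].
At the point, J = [[-1.5000, 3.0000, -18.0000], [-6.0000, -4.0000, 0.0000], [-1.5000, 6.0000, 9.0000]] (det J = 972.0000).
Solving J·Δ = −F gives Δ = (0.2037, -0.0556, -0.8735).
Then the next iterate is (u, v, w)₁ = (-2.7963, 1.4444, 0.6265).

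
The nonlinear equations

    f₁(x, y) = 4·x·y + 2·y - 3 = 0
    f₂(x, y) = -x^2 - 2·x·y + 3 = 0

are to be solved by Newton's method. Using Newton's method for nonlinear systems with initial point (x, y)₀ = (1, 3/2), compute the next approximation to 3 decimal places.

(1.333, 0.167)

At (1, 3/2): F = (6.000, -1.000).
Jacobian J = [[4·y, 4·x + 2], [-2·x - 2·y, -2·x]].
At the point, J = [[6.000, 6.000], [-5.000, -2.000]] (det J = 18.000).
Solving J·Δ = −F gives Δ = (0.333, -1.333).
Then the next iterate is (x, y)₁ = (1.333, 0.167).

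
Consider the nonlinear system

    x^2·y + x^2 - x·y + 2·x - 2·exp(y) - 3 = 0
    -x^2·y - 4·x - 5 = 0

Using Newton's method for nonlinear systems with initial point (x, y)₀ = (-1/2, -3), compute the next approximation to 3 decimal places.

At (-1/2, -3): F = (-6.09957, -2.250).
Jacobian J = [[2·x·y + 2·x - y + 2, x^2 - x - 2·exp(y)], [-2·x·y - 4, -x^2]].
At the point, J = [[7.000, 0.65043], [-7.000, -0.250]] (det J = 2.80298).
Solving J·Δ = −F gives Δ = (-1.066, 20.852).
Then the next iterate is (x, y)₁ = (-1.566, 17.852).

(-1.566, 17.852)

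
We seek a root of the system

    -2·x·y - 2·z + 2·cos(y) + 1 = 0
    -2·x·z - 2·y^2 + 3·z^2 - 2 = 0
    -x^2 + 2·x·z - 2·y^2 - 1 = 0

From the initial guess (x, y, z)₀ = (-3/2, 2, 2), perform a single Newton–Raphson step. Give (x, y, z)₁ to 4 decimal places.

At (-3/2, 2, 2): F = (2.167706, 8.0000, -17.2500).
Jacobian J = [[-2·y, -2·x - 2·sin(y), -2], [-2·z, -4·y, -2·x + 6·z], [-2·x + 2·z, -4·y, 2·x]].
At the point, J = [[-4.0000, 1.181405, -2.0000], [-4.0000, -8.0000, 15.0000], [7.0000, -8.0000, -3.0000]] (det J = -642.129321).
Solving J·Δ = −F gives Δ = (0.6834, -1.1889, -0.9852).
Then the next iterate is (x, y, z)₁ = (-0.8166, 0.8111, 1.0148).

(-0.8166, 0.8111, 1.0148)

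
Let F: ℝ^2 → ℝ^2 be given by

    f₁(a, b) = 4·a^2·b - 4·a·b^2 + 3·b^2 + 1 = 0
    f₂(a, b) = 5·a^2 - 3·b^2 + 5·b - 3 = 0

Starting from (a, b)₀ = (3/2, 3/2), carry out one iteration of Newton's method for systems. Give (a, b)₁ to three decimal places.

At (3/2, 3/2): F = (7.750, 9.000).
Jacobian J = [[8·a·b - 4·b^2, 4·a^2 - 8·a·b + 6·b], [10·a, -6·b + 5]].
At the point, J = [[9.000, 0.000], [15.000, -4.000]] (det J = -36.000).
Solving J·Δ = −F gives Δ = (-0.861, -0.979).
Then the next iterate is (a, b)₁ = (0.639, 0.521).

(0.639, 0.521)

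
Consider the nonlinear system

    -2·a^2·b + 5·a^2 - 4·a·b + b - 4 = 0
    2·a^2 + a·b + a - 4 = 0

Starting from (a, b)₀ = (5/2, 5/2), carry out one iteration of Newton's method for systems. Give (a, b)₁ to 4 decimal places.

At (5/2, 5/2): F = (-26.5000, 17.2500).
Jacobian J = [[-4·a·b + 10·a - 4·b, -2·a^2 - 4·a + 1], [4·a + b + 1, a]].
At the point, J = [[-10.0000, -21.5000], [13.5000, 2.5000]] (det J = 265.2500).
Solving J·Δ = −F gives Δ = (-1.1484, -0.6984).
Then the next iterate is (a, b)₁ = (1.3516, 1.8016).

(1.3516, 1.8016)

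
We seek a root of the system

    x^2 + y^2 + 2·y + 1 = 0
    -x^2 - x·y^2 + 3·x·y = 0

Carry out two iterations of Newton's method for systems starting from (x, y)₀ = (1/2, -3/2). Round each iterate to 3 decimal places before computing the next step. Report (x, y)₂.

(0.011, -1.225)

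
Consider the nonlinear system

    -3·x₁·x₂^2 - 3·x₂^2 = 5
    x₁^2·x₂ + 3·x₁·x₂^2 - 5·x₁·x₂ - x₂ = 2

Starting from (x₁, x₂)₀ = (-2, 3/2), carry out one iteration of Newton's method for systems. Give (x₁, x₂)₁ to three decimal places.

(-1.526, 1.661)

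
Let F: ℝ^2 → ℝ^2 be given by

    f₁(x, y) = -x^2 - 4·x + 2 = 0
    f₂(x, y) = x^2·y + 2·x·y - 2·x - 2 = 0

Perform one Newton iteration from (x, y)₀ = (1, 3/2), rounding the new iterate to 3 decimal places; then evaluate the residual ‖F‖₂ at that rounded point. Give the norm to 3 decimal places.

0.559

At (1, 3/2): F = (-3.000, 0.500).
Jacobian J = [[-2·x - 4, 0], [2·x·y + 2·y - 2, x^2 + 2·x]].
At the point, J = [[-6.000, 0.000], [4.000, 3.000]] (det J = -18.000).
Solving J·Δ = −F gives Δ = (-0.500, 0.500).
Then the next iterate is (x, y)₁ = (0.500, 2.000).
Re-evaluating at (0.500, 2.000): F = (-0.250, -0.500), so ‖F‖₂ = 0.559.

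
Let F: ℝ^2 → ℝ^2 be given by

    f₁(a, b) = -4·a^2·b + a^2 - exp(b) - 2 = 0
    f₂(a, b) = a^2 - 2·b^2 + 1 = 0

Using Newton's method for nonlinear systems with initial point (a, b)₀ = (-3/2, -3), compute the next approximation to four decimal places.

(-1.1104, -1.6734)

At (-3/2, -3): F = (27.200213, -14.7500).
Jacobian J = [[-8·a·b + 2·a, -4·a^2 - exp(b)], [2·a, -4·b]].
At the point, J = [[-39.0000, -9.049787], [-3.0000, 12.0000]] (det J = -495.149361).
Solving J·Δ = −F gives Δ = (0.3896, 1.3266).
Then the next iterate is (a, b)₁ = (-1.1104, -1.6734).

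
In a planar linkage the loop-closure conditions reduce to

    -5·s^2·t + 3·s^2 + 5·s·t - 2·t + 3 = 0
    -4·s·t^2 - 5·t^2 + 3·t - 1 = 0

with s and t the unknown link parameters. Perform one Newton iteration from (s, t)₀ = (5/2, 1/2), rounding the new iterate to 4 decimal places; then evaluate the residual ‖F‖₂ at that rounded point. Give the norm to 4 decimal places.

2.1586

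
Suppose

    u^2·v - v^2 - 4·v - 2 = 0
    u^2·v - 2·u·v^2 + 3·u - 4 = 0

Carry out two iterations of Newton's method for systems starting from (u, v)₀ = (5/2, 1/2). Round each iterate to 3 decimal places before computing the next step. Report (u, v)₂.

(-0.177, 2.424)

At (5/2, 1/2): F = (-1.125, 5.375).
Jacobian J = [[2·u·v, u^2 - 2·v - 4], [2·u·v - 2·v^2 + 3, u^2 - 4·u·v]].
At the point, J = [[2.500, 1.250], [5.000, 1.250]] (det J = -3.125).
Solving J·Δ = −F gives Δ = (-2.600, 6.100).
Then the next iterate is (u, v)₁ = (-0.100, 6.600).
Round to (-0.100, 6.600) and repeat: F = (-71.894, 4.478), J = [[-1.320, -17.190], [-85.440, 2.650]].
Δ = (-0.077, -4.176), so (u, v)₂ = (-0.177, 2.424).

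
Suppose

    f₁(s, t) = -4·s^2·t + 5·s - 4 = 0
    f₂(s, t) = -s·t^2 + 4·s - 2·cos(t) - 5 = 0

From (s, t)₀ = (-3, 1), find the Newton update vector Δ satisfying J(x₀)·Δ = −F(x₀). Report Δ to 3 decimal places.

At (-3, 1): F = (-55.000, -15.08060).
Jacobian J = [[-8·s·t + 5, -4·s^2], [-t^2 + 4, -2·s·t + 2·sin(t)]].
At the point, J = [[29.000, -36.000], [3.000, 7.68294]] (det J = 330.80532).
Solving J·Δ = −F gives Δ = (2.919, 0.823).

(2.919, 0.823)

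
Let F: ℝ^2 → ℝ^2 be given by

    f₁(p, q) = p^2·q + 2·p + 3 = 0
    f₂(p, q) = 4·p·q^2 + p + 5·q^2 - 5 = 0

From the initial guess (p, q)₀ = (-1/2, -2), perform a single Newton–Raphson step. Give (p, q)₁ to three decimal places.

(-0.876, -1.990)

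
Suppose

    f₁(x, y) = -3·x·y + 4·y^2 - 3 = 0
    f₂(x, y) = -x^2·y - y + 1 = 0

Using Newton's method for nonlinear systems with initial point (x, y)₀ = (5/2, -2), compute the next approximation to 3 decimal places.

At (5/2, -2): F = (28.000, 15.500).
Jacobian J = [[-3·y, -3·x + 8·y], [-2·x·y, -x^2 - 1]].
At the point, J = [[6.000, -23.500], [10.000, -7.250]] (det J = 191.500).
Solving J·Δ = −F gives Δ = (-0.842, 0.977).
Then the next iterate is (x, y)₁ = (1.658, -1.023).

(1.658, -1.023)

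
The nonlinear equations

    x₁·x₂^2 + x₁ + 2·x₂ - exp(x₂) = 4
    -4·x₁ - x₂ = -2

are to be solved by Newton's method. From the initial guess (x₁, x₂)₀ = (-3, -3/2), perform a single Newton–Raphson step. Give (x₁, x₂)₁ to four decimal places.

(0.7651, -1.0605)

At (-3, -3/2): F = (-16.973130, 15.5000).
Jacobian J = [[x₂^2 + 1, 2·x₁·x₂ - exp(x₂) + 2], [-4, -1]].
At the point, J = [[3.2500, 10.776870], [-4.0000, -1.0000]] (det J = 39.857479).
Solving J·Δ = −F gives Δ = (3.7651, 0.4395).
Then the next iterate is (x₁, x₂)₁ = (0.7651, -1.0605).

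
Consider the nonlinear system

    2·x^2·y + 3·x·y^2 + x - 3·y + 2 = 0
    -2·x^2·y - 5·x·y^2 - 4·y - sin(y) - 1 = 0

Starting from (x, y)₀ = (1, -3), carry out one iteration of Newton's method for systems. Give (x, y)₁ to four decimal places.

At (1, -3): F = (33.0000, -27.858880).
Jacobian J = [[4·x·y + 3·y^2 + 1, 2·x^2 + 6·x·y - 3], [-4·x·y - 5·y^2, -2·x^2 - 10·x·y - cos(y) - 4]].
At the point, J = [[16.0000, -19.0000], [-33.0000, 24.989992]] (det J = -227.160120).
Solving J·Δ = −F gives Δ = (1.3002, 2.8317).
Then the next iterate is (x, y)₁ = (2.3002, -0.1683).

(2.3002, -0.1683)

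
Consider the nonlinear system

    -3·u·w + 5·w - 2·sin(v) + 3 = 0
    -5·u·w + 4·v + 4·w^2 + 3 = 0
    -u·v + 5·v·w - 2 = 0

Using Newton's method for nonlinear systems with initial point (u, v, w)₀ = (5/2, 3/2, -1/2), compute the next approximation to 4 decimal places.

At (5/2, 3/2, -1/2): F = (2.255010, 16.2500, -9.5000).
Jacobian J = [[-3·w, -2·cos(v), -3·u + 5], [-5·w, 4, -5·u + 8·w], [-v, -u + 5·w, 5·v]].
At the point, J = [[1.5000, -0.141474, -2.5000], [2.5000, 4.0000, -16.5000], [-1.5000, -5.0000, 7.5000]] (det J = -63.348846).
Solving J·Δ = −F gives Δ = (-0.2399, -0.6369, 0.7941).
Then the next iterate is (u, v, w)₁ = (2.2601, 0.8631, 0.2941).

(2.2601, 0.8631, 0.2941)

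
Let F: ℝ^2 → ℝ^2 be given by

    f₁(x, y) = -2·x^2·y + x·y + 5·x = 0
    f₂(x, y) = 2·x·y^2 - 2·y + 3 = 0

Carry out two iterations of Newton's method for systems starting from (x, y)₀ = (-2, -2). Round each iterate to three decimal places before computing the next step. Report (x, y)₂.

At (-2, -2): F = (10.000, -9.000).
Jacobian J = [[-4·x·y + y + 5, -2·x^2 + x], [2·y^2, 4·x·y - 2]].
At the point, J = [[-13.000, -10.000], [8.000, 14.000]] (det J = -102.000).
Solving J·Δ = −F gives Δ = (0.490, 0.363).
Then the next iterate is (x, y)₁ = (-1.510, -1.637).
Round to (-1.510, -1.637) and repeat: F = (2.38692, -1.81890), J = [[-6.52448, -6.07020], [5.35954, 7.88748]].
Δ = (0.411, -0.049), so (x, y)₂ = (-1.099, -1.686).

(-1.099, -1.686)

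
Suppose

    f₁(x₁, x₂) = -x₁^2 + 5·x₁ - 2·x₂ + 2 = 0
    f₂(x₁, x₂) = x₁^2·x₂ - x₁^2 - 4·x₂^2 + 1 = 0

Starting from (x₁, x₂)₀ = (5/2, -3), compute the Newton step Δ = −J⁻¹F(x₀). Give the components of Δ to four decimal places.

(7.7766, 7.1250)

At (5/2, -3): F = (14.2500, -60.0000).
Jacobian J = [[-2·x₁ + 5, -2], [2·x₁·x₂ - 2·x₁, x₁^2 - 8·x₂]].
At the point, J = [[0.0000, -2.0000], [-20.0000, 30.2500]] (det J = -40.0000).
Solving J·Δ = −F gives Δ = (7.7766, 7.1250).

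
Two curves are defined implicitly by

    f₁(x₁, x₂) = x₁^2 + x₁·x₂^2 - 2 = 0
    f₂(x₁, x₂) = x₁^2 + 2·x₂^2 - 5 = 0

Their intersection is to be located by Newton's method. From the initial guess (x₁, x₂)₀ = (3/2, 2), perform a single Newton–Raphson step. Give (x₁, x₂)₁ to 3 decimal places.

(1.013, 1.526)

At (3/2, 2): F = (6.250, 5.250).
Jacobian J = [[2·x₁ + x₂^2, 2·x₁·x₂], [2·x₁, 4·x₂]].
At the point, J = [[7.000, 6.000], [3.000, 8.000]] (det J = 38.000).
Solving J·Δ = −F gives Δ = (-0.487, -0.474).
Then the next iterate is (x₁, x₂)₁ = (1.013, 1.526).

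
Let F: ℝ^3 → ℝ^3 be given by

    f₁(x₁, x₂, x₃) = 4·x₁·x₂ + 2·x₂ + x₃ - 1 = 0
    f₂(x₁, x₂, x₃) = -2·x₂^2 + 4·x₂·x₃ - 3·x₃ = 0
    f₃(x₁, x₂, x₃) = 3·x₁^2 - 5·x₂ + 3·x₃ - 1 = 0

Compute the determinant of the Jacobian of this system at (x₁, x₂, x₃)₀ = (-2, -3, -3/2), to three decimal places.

-324.000

J = [[4·x₂, 4·x₁ + 2, 1], [0, -4·x₂ + 4·x₃, 4·x₂ - 3], [6·x₁, -5, 3]].
At the point, J = [[-12.000, -6.000, 1.000], [0.000, 6.000, -15.000], [-12.000, -5.000, 3.000]].
det J = -324.000.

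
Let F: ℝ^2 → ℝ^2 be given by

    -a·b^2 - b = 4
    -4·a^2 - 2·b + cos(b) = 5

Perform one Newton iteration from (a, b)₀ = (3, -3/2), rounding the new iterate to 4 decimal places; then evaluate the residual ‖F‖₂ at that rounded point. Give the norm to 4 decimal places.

At (3, -3/2): F = (-9.2500, -37.929263).
Jacobian J = [[-b^2, -2·a·b - 1], [-8·a, -sin(b) - 2]].
At the point, J = [[-2.2500, 8.0000], [-24.0000, -1.002505]] (det J = 194.255636).
Solving J·Δ = −F gives Δ = (-1.6098, 0.7035).
Then the next iterate is (a, b)₁ = (1.3902, -0.7965).
Re-evaluating at (1.3902, -0.7965): F = (-4.085460, -10.438411), so ‖F‖₂ = 11.2094.

11.2094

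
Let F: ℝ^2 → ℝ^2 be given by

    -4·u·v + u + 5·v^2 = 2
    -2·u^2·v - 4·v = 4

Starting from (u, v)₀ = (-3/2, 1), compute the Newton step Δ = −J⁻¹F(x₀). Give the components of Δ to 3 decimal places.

(1.933, -0.106)

At (-3/2, 1): F = (7.500, -12.500).
Jacobian J = [[-4·v + 1, -4·u + 10·v], [-4·u·v, -2·u^2 - 4]].
At the point, J = [[-3.000, 16.000], [6.000, -8.500]] (det J = -70.500).
Solving J·Δ = −F gives Δ = (1.933, -0.106).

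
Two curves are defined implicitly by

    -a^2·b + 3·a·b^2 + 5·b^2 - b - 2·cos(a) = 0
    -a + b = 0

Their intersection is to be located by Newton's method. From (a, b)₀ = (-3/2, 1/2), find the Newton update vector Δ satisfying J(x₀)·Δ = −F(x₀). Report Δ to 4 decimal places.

(1.5465, -0.4535)

At (-3/2, 1/2): F = (-1.641474, 2.0000).
Jacobian J = [[-2·a·b + 3·b^2 + 2·sin(a), -a^2 + 6·a·b + 10·b - 1], [-1, 1]].
At the point, J = [[0.255010, -2.7500], [-1.0000, 1.0000]] (det J = -2.494990).
Solving J·Δ = −F gives Δ = (1.5465, -0.4535).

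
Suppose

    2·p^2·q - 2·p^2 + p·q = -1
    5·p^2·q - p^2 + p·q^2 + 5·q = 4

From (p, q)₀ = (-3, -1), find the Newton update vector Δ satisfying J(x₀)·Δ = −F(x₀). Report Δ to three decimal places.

(1.094, 0.456)

At (-3, -1): F = (-32.000, -66.000).
Jacobian J = [[4·p·q - 4·p + q, 2·p^2 + p], [10·p·q - 2·p + q^2, 5·p^2 + 2·p·q + 5]].
At the point, J = [[23.000, 15.000], [37.000, 56.000]] (det J = 733.000).
Solving J·Δ = −F gives Δ = (1.094, 0.456).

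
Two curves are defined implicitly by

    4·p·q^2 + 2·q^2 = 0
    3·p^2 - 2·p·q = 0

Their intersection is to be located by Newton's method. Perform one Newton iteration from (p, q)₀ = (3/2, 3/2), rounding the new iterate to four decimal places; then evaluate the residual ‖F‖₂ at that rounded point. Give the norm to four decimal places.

5.3582

At (3/2, 3/2): F = (18.0000, 2.2500).
Jacobian J = [[4·q^2, 8·p·q + 4·q], [6·p - 2·q, -2·p]].
At the point, J = [[9.0000, 24.0000], [6.0000, -3.0000]] (det J = -171.0000).
Solving J·Δ = −F gives Δ = (-0.6316, -0.5132).
Then the next iterate is (p, q)₁ = (0.8684, 0.9868).
Re-evaluating at (0.8684, 0.9868): F = (5.330051, 0.548481), so ‖F‖₂ = 5.3582.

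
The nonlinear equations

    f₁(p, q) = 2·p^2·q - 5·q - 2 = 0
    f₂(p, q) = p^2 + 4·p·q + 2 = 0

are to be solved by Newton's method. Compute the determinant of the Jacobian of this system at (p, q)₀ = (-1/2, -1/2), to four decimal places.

J = [[4·p·q, 2·p^2 - 5], [2·p + 4·q, 4·p]].
At the point, J = [[1.0000, -4.5000], [-3.0000, -2.0000]].
det J = -15.5000.

-15.5000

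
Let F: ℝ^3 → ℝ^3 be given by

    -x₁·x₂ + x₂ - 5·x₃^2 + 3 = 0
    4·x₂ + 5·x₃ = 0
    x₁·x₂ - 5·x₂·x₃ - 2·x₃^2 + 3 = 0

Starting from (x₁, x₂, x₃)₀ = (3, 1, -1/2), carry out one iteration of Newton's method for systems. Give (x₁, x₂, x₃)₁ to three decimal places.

(23.829, -2.763, 2.211)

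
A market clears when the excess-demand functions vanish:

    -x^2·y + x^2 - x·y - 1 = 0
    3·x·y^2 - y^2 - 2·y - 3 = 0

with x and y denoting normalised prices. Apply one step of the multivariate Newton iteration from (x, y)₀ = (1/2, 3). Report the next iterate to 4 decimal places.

At (1/2, 3): F = (-3.0000, -4.5000).
Jacobian J = [[-2·x·y + 2·x - y, -x^2 - x], [3·y^2, 6·x·y - 2·y - 2]].
At the point, J = [[-5.0000, -0.7500], [27.0000, 1.0000]] (det J = 15.2500).
Solving J·Δ = −F gives Δ = (0.4180, -6.7869).
Then the next iterate is (x, y)₁ = (0.9180, -3.7869).

(0.9180, -3.7869)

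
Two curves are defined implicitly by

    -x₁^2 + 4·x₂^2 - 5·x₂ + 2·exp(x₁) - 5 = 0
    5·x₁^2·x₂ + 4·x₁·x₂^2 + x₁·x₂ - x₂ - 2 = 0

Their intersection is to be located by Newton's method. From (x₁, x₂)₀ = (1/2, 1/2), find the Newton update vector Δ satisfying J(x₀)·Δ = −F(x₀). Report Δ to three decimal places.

At (1/2, 1/2): F = (-3.45256, -1.125).
Jacobian J = [[-2·x₁ + 2·exp(x₁), 8·x₂ - 5], [10·x₁·x₂ + 4·x₂^2 + x₂, 5·x₁^2 + 8·x₁·x₂ + x₁ - 1]].
At the point, J = [[2.29744, -1.000], [4.000, 2.750]] (det J = 10.31797).
Solving J·Δ = −F gives Δ = (1.029, -1.088).

(1.029, -1.088)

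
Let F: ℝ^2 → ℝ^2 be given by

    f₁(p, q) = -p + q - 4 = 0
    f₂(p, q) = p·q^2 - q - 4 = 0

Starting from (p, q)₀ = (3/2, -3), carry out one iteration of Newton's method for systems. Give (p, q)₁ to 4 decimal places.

(-71.0000, -67.0000)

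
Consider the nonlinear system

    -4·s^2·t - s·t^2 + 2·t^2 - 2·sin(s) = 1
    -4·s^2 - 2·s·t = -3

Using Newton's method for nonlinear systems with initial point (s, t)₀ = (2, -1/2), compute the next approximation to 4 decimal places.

(1.2829, -0.5608)

At (2, -1/2): F = (5.181405, -11.0000).
Jacobian J = [[-8·s·t - t^2 - 2·cos(s), -4·s^2 - 2·s·t + 4·t], [-8·s - 2·t, -2·s]].
At the point, J = [[8.582294, -16.0000], [-15.0000, -4.0000]] (det J = -274.329175).
Solving J·Δ = −F gives Δ = (-0.7171, -0.0608).
Then the next iterate is (s, t)₁ = (1.2829, -0.5608).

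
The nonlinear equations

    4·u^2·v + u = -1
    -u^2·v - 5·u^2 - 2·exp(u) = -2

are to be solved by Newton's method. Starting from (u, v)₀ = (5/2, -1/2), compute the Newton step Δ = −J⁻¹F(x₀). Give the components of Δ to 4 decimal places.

At (5/2, -1/2): F = (-9.0000, -50.489988).
Jacobian J = [[8·u·v + 1, 4·u^2], [-2·u·v - 10·u - 2·exp(u), -u^2]].
At the point, J = [[-9.0000, 25.0000], [-46.864988, -6.2500]] (det J = 1227.874698).
Solving J·Δ = −F gives Δ = (-1.0738, -0.0266).

(-1.0738, -0.0266)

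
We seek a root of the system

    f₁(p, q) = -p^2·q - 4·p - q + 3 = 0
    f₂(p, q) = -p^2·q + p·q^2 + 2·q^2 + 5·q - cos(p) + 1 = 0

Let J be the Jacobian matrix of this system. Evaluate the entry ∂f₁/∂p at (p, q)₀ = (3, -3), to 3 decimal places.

14.000

∂f₁/∂p = -2·p·q - 4.
At (3, -3) this is 14.000.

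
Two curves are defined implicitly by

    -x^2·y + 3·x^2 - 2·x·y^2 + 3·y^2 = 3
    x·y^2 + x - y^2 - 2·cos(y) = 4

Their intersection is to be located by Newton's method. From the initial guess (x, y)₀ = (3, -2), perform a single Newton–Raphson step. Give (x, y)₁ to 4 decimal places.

At (3, -2): F = (30.0000, 7.832294).
Jacobian J = [[-2·x·y + 6·x - 2·y^2, -x^2 - 4·x·y + 6·y], [y^2 + 1, 2·x·y - 2·y + 2·sin(y)]].
At the point, J = [[22.0000, 3.0000], [5.0000, -9.818595]] (det J = -231.009087).
Solving J·Δ = −F gives Δ = (-1.3768, 0.0966).
Then the next iterate is (x, y)₁ = (1.6232, -1.9034).

(1.6232, -1.9034)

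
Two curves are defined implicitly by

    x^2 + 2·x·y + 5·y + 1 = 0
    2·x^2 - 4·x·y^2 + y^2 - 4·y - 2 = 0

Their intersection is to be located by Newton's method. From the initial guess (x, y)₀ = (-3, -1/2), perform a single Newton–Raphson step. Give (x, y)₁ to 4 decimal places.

(-1.5165, -0.3844)

At (-3, -1/2): F = (10.5000, 21.2500).
Jacobian J = [[2·x + 2·y, 2·x + 5], [4·x - 4·y^2, -8·x·y + 2·y - 4]].
At the point, J = [[-7.0000, -1.0000], [-13.0000, -17.0000]] (det J = 106.0000).
Solving J·Δ = −F gives Δ = (1.4835, 0.1156).
Then the next iterate is (x, y)₁ = (-1.5165, -0.3844).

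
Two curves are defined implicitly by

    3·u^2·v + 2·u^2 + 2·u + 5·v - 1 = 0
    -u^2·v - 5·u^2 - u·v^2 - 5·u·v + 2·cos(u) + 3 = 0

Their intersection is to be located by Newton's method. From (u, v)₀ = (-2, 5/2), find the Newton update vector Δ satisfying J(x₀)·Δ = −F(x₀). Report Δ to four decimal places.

(0.7062, -1.1810)

At (-2, 5/2): F = (45.5000, 9.667706).
Jacobian J = [[6·u·v + 4·u + 2, 3·u^2 + 5], [-2·u·v - 10·u - v^2 - 5·v - 2·sin(u), -u^2 - 2·u·v - 5·u]].
At the point, J = [[-36.0000, 17.0000], [13.068595, 16.0000]] (det J = -798.166113).
Solving J·Δ = −F gives Δ = (0.7062, -1.1810).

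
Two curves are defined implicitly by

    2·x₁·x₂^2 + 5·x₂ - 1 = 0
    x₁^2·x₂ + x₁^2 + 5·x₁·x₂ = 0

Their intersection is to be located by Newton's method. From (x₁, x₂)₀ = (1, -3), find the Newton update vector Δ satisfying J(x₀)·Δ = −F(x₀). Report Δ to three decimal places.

(-4.280, -10.720)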